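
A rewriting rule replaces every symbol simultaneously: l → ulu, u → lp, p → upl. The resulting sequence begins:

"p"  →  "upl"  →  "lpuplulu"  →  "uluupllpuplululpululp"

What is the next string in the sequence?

φ(uluupllpuplululpululp) expands symbol-by-symbol to lp ulu lp lp upl ulu ulu upl lp upl ulu lp ulu lp ulu upl lp ulu lp ulu upl; joining the 21 pieces gives the next term.

lpululplpupluluuluupllpuplululpululpuluupllpululpuluupl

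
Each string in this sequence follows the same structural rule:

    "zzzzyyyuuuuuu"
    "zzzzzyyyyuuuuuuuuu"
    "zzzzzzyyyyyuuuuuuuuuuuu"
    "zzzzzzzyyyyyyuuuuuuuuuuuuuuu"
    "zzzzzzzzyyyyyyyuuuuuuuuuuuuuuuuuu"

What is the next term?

zzzzzzzzzyyyyyyyyuuuuuuuuuuuuuuuuuuuuu

The n-th term is n+2 z's then n+1 y's then 3n u's, where the shown terms are n = 2, 3, 4, 5, 6.
At n = 7 the blocks have lengths 9, 8, 21.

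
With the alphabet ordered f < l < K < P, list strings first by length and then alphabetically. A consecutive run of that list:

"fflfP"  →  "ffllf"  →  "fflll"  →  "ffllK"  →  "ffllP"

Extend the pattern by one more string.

fflKf

The successor of ffllP increments the rightmost position that isn't already P and resets every position after it to f.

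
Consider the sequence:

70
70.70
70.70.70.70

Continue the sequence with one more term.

Every step duplicates the string with '.' between the halves.
Doubling 70.70.70.70 with '.' between the halves:

70.70.70.70.70.70.70.70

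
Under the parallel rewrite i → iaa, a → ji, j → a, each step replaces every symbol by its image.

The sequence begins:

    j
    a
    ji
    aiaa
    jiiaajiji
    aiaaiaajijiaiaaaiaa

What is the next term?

Applying the rule to each of the 19 symbols of aiaaiaajijiaiaaaiaa gives the pieces ji iaa ji ji iaa ji ji a iaa a iaa ji iaa ji ji ji iaa ji ji, which concatenate to the answer.

jiiaajijiiaajijiaiaaaiaajiiaajijijiiaajiji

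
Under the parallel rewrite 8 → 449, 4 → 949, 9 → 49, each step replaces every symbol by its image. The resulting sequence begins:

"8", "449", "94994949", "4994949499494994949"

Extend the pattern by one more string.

9494949949499494994949499494994949499494994949

φ(4994949499494994949) expands symbol-by-symbol to 949 49 49 949 49 949 49 949 49 49 949 49 949 49 49 949 49 949 49; joining the 19 pieces gives the next term.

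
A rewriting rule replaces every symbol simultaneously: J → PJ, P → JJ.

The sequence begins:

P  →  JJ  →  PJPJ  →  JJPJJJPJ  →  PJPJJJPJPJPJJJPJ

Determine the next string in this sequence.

JJPJJJPJPJPJJJPJJJPJJJPJPJPJJJPJ

φ(PJPJJJPJPJPJJJPJ) expands symbol-by-symbol to JJ PJ JJ PJ PJ PJ JJ PJ JJ PJ JJ PJ PJ PJ JJ PJ; joining the 16 pieces gives the next term.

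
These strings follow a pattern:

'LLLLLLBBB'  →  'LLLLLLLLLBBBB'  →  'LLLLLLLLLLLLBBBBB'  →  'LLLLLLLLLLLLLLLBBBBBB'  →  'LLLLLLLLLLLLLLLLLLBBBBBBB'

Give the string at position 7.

LLLLLLLLLLLLLLLLLLLLLLLLBBBBBBBBB

Each string has the form L^{3n} B^{n+1}, where the shown terms are n = 2, 3, 4, 5, 6.
Setting n = 8 gives 24, 9 characters in each block.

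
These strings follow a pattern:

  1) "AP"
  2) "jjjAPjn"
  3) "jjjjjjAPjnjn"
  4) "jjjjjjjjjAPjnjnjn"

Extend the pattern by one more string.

s(k+1) = jjj·s(k)·jn, so each term gains jjj as a prefix and jn as a suffix.
Applying this once more to jjjjjjjjjAPjnjnjn:

jjjjjjjjjjjjAPjnjnjnjn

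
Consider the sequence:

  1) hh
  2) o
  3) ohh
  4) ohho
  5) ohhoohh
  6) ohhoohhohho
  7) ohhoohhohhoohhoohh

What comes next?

This is a Fibonacci-style word recurrence s(k) = s(k−1)·s(k−2): e.g. o·hh = ohh.
Continuing: ohhoohhohhoohhoohh · ohhoohhohho gives term 8.

ohhoohhohhoohhoohhohhoohhohho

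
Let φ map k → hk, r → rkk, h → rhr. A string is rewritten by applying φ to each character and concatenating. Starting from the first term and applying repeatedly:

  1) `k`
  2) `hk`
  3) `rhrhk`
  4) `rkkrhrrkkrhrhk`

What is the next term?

Rewriting the 14 symbols of rkkrhrrkkrhrhk one by one yields rkk hk hk rkk rhr rkk rkk hk hk rkk rhr rkk rhr hk; concatenated:

rkkhkhkrkkrhrrkkrkkhkhkrkkrhrrkkrhrhk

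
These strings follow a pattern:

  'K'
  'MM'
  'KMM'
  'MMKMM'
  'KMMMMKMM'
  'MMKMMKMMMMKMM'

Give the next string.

KMMMMKMMMMKMMKMMMMKMM

This is a Fibonacci-style word recurrence s(k) = s(k−2)·s(k−1): e.g. K·MM = KMM.
So term 7 is KMMMMKMM·MMKMMKMMMMKMM.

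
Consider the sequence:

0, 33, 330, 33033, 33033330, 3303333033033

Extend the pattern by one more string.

This is a Fibonacci-style word recurrence s(k) = s(k−1)·s(k−2): e.g. 33·0 = 330.
The next term joins 3303333033033 and 33033330.

330333303303333033330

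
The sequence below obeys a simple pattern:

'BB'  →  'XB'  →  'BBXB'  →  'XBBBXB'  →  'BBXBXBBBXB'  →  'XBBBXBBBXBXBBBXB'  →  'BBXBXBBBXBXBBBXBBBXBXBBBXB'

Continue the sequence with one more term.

This is a Fibonacci-style word recurrence s(k) = s(k−2)·s(k−1): e.g. BB·XB = BBXB.
So term 8 is XBBBXBBBXBXBBBXB·BBXBXBBBXBXBBBXBBBXBXBBBXB.

XBBBXBBBXBXBBBXBBBXBXBBBXBXBBBXBBBXBXBBBXB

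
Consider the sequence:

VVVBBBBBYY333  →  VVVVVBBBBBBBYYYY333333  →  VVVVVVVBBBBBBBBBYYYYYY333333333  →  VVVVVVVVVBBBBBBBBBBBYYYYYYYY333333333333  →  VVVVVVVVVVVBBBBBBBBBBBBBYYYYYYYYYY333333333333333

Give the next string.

VVVVVVVVVVVVVBBBBBBBBBBBBBBBYYYYYYYYYYYY333333333333333333

Term n consists of 2n+1 V's, followed by 2n+3 B's, followed by 2n Y's, followed by 3n 3's (n = 1, 2, …).
Setting n = 6 gives 13, 15, 12, 18 characters in each block.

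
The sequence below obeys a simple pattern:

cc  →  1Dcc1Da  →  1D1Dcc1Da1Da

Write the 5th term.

Each term wraps the previous one in 1D on the left and 1Da on the right.
From 1D1Dcc1Da1Da, 2 further steps: 1D1Dcc1Da1Da → 1D1D1Dcc1Da1Da1Da → (answer).

1D1D1D1Dcc1Da1Da1Da1Da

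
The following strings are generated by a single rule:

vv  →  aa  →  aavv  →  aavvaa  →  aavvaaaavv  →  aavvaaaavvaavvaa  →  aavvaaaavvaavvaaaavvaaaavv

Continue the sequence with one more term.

From term 3 onward, concatenate the last term with the second-to-last: aa·vv = aavv, aavv·aa = aavvaa, …
So term 8 is aavvaaaavvaavvaaaavvaaaavv·aavvaaaavvaavvaa.

aavvaaaavvaavvaaaavvaaaavvaavvaaaavvaavvaa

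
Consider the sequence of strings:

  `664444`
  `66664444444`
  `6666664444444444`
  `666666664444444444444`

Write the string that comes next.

66666666664444444444444444

The n-th term is 2n 6's then 3n+1 4's (n = 1, 2, …).
For the next term, n = 5, so the run lengths are 10, 16.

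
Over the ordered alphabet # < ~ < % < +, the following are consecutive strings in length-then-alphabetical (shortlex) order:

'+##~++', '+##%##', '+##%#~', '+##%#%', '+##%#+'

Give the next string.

The successor of +##%#+ increments the rightmost position that isn't already + and resets every position after it to #.

+##%~#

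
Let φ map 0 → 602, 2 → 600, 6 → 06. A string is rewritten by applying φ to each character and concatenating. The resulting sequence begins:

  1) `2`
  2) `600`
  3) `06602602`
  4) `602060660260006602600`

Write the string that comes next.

Rewriting the 21 symbols of 602060660260006602600 one by one yields 06 602 600 602 06 602 06 06 602 600 06 602 602 602 06 06 602 600 06 602 602; concatenated:

0660260060206602060660260006602602602060660260006602602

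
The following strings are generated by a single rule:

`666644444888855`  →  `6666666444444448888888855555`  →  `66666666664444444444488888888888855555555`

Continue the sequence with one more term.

Each string has the form 6^{3n+1} 4^{3n+2} 8^{4n} 5^{3n-1} (n = 1, 2, …).
Setting n = 4 gives 13, 14, 16, 11 characters in each block.

666666666666644444444444444888888888888888855555555555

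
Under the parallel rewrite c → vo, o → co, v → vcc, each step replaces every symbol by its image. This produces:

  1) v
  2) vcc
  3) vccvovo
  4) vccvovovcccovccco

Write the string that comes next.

vccvovovcccovcccovccvovovocovccvovovoco

Replace each of the 17 characters of vccvovovcccovccco in place — vcc vo vo vcc co vcc co vcc vo vo vo co vcc vo vo vo co — and concatenate.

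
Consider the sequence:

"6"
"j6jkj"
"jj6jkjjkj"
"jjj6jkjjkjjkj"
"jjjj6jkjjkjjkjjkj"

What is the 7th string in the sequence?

jjjjjj6jkjjkjjkjjkjjkjjkj

Every step adds j to the front and jkj to the end of the previous string.
From jjjj6jkjjkjjkjjkj, 2 further steps: jjjj6jkjjkjjkjjkj → jjjjj6jkjjkjjkjjkjjkj → (answer).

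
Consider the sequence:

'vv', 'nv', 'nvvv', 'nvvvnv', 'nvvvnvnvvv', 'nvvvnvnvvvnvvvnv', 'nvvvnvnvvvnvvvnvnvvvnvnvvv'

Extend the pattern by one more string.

Each term (from the third on) is the previous term followed by the one before it: term 3 = nv·vv = nvvv.
The next term joins nvvvnvnvvvnvvvnvnvvvnvnvvv and nvvvnvnvvvnvvvnv.

nvvvnvnvvvnvvvnvnvvvnvnvvvnvvvnvnvvvnvvvnv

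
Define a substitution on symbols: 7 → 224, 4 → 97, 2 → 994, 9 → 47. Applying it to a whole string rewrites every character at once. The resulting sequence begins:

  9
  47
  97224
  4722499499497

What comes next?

Rewriting the 13 symbols of 4722499499497 one by one yields 97 224 994 994 97 47 47 97 47 47 97 47 224; concatenated:

972249949949747479747479747224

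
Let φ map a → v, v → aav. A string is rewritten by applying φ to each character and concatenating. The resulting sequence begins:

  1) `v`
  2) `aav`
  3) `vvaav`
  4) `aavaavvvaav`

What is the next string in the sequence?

vvaavvvaavaavaavvvaav

Rewriting each symbol of aavaavvvaav: a→v, a→v, v→aav, a→v, a→v, v→aav, v→aav, v→aav, a→v, a→v, v→aav, which concatenates to v v aav v v aav aav aav v v aav.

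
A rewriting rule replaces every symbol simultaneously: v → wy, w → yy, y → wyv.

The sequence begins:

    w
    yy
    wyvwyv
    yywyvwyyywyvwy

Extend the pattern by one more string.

φ(yywyvwyyywyvwy) expands symbol-by-symbol to wyv wyv yy wyv wy yy wyv wyv wyv yy wyv wy yy wyv; joining the 14 pieces gives the next term.

wyvwyvyywyvwyyywyvwyvwyvyywyvwyyywyv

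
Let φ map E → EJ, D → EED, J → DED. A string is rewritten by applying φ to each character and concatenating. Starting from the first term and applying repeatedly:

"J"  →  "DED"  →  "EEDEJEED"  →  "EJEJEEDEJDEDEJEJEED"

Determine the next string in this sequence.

EJDEDEJDEDEJEJEEDEJDEDEEDEJEEDEJDEDEJDEDEJEJEED

Applying the rule to each of the 19 symbols of EJEJEEDEJDEDEJEJEED gives the pieces EJ DED EJ DED EJ EJ EED EJ DED EED EJ EED EJ DED EJ DED EJ EJ EED, which concatenate to the answer.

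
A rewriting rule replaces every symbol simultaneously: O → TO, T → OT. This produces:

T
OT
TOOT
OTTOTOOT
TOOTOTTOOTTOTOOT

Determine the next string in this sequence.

OTTOTOOTTOOTOTTOTOOTOTTOOTTOTOOT

φ(TOOTOTTOOTTOTOOT) expands symbol-by-symbol to OT TO TO OT TO OT OT TO TO OT OT TO OT TO TO OT; joining the 16 pieces gives the next term.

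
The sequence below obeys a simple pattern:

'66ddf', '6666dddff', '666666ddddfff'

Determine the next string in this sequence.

Each string has the form 6^{2n} d^{n+1} f^{n} (n = 1, 2, …).
At n = 4 the blocks have lengths 8, 5, 4.

66666666dddddffff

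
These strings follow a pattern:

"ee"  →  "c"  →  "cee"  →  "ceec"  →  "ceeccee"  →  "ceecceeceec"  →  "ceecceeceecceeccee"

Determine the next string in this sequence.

This is a Fibonacci-style word recurrence s(k) = s(k−1)·s(k−2): e.g. c·ee = cee.
Continuing: ceecceeceecceeccee · ceecceeceec gives term 8.

ceecceeceecceecceeceecceeceec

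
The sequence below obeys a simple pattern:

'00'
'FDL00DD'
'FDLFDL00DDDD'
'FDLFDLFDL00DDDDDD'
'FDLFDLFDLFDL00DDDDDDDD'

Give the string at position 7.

Every step adds FDL to the front and DD to the end of the previous string.
From FDLFDLFDLFDL00DDDDDDDD, 2 further steps: FDLFDLFDLFDL00DDDDDDDD → FDLFDLFDLFDLFDL00DDDDDDDDDD → (answer).

FDLFDLFDLFDLFDLFDL00DDDDDDDDDDDD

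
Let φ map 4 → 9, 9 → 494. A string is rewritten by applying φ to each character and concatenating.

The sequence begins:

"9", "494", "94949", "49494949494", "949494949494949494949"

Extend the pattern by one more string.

4949494949494949494949494949494949494949494

Replace each of the 21 characters of 949494949494949494949 in place — 494 9 494 9 494 9 494 9 494 9 494 9 494 9 494 9 494 9 494 9 494 — and concatenate.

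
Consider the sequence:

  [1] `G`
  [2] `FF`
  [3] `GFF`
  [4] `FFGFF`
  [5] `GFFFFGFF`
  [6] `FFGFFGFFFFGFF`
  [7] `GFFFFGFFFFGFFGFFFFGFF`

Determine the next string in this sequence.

FFGFFGFFFFGFFGFFFFGFFFFGFFGFFFFGFF

This is a Fibonacci-style word recurrence s(k) = s(k−2)·s(k−1): e.g. G·FF = GFF.
The next term joins FFGFFGFFFFGFF and GFFFFGFFFFGFFGFFFFGFF.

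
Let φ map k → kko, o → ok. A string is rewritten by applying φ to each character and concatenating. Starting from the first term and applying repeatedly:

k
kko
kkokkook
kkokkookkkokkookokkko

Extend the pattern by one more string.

Applying the rule to each of the 21 symbols of kkokkookkkokkookokkko gives the pieces kko kko ok kko kko ok ok kko kko kko ok kko kko ok ok kko ok kko kko kko ok, which concatenate to the answer.

kkokkookkkokkookokkkokkokkookkkokkookokkkookkkokkokkook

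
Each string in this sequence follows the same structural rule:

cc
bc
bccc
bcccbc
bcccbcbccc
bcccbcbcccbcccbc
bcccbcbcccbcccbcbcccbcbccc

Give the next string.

bcccbcbcccbcccbcbcccbcbcccbcccbcbcccbcccbc

Each term (from the third on) is the previous term followed by the one before it: term 3 = bc·cc = bccc.
Continuing: bcccbcbcccbcccbcbcccbcbccc · bcccbcbcccbcccbc gives term 8.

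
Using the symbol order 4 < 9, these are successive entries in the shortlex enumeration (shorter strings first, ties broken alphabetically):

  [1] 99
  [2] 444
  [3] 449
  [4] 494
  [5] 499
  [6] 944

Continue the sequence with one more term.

Find the rightmost character of 944 below 9, bump it to the next letter, and reset everything to its right to 4.

949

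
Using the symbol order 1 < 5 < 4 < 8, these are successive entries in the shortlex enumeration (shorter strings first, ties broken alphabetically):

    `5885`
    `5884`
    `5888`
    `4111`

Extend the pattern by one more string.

Find the rightmost character of 4111 below 8, bump it to the next letter, and reset everything to its right to 1.

4115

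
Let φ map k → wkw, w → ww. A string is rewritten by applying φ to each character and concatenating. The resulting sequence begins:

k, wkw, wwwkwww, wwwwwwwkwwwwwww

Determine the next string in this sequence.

Applying the rule to each of the 15 symbols of wwwwwwwkwwwwwww gives the pieces ww ww ww ww ww ww ww wkw ww ww ww ww ww ww ww, which concatenate to the answer.

wwwwwwwwwwwwwwwkwwwwwwwwwwwwwww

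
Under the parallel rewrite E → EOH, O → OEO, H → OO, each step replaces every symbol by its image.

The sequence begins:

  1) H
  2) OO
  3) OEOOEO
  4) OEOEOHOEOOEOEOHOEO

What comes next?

Replace each of the 18 characters of OEOEOHOEOOEOEOHOEO in place — OEO EOH OEO EOH OEO OO OEO EOH OEO OEO EOH OEO EOH OEO OO OEO EOH OEO — and concatenate.

OEOEOHOEOEOHOEOOOOEOEOHOEOOEOEOHOEOEOHOEOOOOEOEOHOEO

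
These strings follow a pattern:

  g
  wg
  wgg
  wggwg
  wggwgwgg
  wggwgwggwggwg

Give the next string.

This is a Fibonacci-style word recurrence s(k) = s(k−1)·s(k−2): e.g. wg·g = wgg.
The next term joins wggwgwggwggwg and wggwgwgg.

wggwgwggwggwgwggwgwgg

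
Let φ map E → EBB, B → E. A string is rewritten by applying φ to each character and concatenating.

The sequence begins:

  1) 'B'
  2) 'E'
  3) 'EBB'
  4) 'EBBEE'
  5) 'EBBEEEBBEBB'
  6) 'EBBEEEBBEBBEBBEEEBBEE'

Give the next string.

φ(EBBEEEBBEBBEBBEEEBBEE) expands symbol-by-symbol to EBB E E EBB EBB EBB E E EBB E E EBB E E EBB EBB EBB E E EBB EBB; joining the 21 pieces gives the next term.

EBBEEEBBEBBEBBEEEBBEEEBBEEEBBEBBEBBEEEBBEBB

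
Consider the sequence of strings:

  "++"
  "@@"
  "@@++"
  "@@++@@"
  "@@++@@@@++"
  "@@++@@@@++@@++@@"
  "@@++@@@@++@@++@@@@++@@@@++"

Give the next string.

Each term (from the third on) is the previous term followed by the one before it: term 3 = @@·++ = @@++.
The next term joins @@++@@@@++@@++@@@@++@@@@++ and @@++@@@@++@@++@@.

@@++@@@@++@@++@@@@++@@@@++@@++@@@@++@@++@@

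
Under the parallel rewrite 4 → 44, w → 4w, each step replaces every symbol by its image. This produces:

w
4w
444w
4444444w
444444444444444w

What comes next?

Rewriting the 16 symbols of 444444444444444w one by one yields 44 44 44 44 44 44 44 44 44 44 44 44 44 44 44 4w; concatenated:

4444444444444444444444444444444w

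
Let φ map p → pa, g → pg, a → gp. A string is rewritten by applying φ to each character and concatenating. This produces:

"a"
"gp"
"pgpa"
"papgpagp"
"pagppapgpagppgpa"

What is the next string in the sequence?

Rewriting the 16 symbols of pagppapgpagppgpa one by one yields pa gp pg pa pa gp pa pg pa gp pg pa pa pg pa gp; concatenated:

pagppgpapagppapgpagppgpapapgpagp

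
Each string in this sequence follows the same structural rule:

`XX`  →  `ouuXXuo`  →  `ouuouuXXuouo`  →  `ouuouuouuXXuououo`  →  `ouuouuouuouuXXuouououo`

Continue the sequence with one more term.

s(k+1) = ouu·s(k)·uo, so each term gains ouu as a prefix and uo as a suffix.
One more step from ouuouuouuouuXXuouououo gives the answer.

ouuouuouuouuouuXXuououououo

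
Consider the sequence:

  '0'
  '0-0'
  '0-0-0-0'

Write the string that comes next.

0-0-0-0-0-0-0-0

Each string is two copies of the previous one joined by '-'.
One more doubling of 0-0-0-0 gives the answer.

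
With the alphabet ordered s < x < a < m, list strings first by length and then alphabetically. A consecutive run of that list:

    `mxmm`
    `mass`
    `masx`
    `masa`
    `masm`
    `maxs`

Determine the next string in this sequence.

maxx

The successor of maxs increments the rightmost position that isn't already m and resets every position after it to s.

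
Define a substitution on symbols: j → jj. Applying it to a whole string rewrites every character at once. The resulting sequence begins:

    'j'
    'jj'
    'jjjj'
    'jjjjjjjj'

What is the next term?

jjjjjjjjjjjjjjjj

Apply φ to jjjjjjjj symbol by symbol: j→jj, j→jj, j→jj, j→jj, j→jj, j→jj, j→jj, j→jj; joined: jj jj jj jj jj jj jj jj.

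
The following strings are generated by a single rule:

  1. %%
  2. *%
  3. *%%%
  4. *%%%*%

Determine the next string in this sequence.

This is a Fibonacci-style word recurrence s(k) = s(k−1)·s(k−2): e.g. *%·%% = *%%%.
The next term joins *%%%*% and *%%%.

*%%%*%*%%%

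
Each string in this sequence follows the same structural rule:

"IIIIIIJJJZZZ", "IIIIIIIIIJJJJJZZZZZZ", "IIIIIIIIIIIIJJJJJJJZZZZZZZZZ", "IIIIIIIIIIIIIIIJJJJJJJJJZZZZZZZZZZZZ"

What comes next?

The n-th term is 3n+3 I's then 2n+1 J's then 3n Z's (n = 1, 2, …).
At n = 5 the blocks have lengths 18, 11, 15.

IIIIIIIIIIIIIIIIIIJJJJJJJJJJJZZZZZZZZZZZZZZZ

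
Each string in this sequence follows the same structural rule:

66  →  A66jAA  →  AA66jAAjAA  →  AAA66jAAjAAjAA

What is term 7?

s(k+1) = A·s(k)·jAA, so each term gains A as a prefix and jAA as a suffix.
From AAA66jAAjAAjAA, 3 further steps: AAA66jAAjAAjAA → AAAA66jAAjAAjAAjAA → AAAAA66jAAjAAjAAjAAjAA → (answer).

AAAAAA66jAAjAAjAAjAAjAAjAA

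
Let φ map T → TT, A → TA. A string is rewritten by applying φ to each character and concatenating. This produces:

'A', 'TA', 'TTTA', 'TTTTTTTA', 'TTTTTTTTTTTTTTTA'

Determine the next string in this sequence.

Replace each of the 16 characters of TTTTTTTTTTTTTTTA in place — TT TT TT TT TT TT TT TT TT TT TT TT TT TT TT TA — and concatenate.

TTTTTTTTTTTTTTTTTTTTTTTTTTTTTTTA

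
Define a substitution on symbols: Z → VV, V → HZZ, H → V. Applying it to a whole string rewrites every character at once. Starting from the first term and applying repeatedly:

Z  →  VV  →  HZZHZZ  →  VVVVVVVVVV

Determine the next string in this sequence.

HZZHZZHZZHZZHZZHZZHZZHZZHZZHZZ

Apply φ to VVVVVVVVVV symbol by symbol: V→HZZ, V→HZZ, V→HZZ, V→HZZ, V→HZZ, V→HZZ, V→HZZ, V→HZZ, V→HZZ, V→HZZ; joined: HZZ HZZ HZZ HZZ HZZ HZZ HZZ HZZ HZZ HZZ.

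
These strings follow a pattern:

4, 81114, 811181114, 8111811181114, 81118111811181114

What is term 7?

8111811181118111811181114

Every step adds 8111 at the front: s(k+1) = 8111·s(k).
From 81118111811181114, 2 further steps: 81118111811181114 → 811181118111811181114 → (answer).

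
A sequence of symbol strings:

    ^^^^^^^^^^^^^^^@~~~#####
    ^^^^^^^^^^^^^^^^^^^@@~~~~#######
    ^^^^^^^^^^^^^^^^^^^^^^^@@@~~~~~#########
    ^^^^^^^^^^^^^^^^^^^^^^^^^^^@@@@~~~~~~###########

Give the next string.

The n-th term is 4n+3 ^'s then n-2 @'s then n ~'s then 2n-1 #'s, where the shown terms are n = 3, 4, 5, 6.
For the next term, n = 7, so the run lengths are 31, 5, 7, 13.

^^^^^^^^^^^^^^^^^^^^^^^^^^^^^^^@@@@@~~~~~~~#############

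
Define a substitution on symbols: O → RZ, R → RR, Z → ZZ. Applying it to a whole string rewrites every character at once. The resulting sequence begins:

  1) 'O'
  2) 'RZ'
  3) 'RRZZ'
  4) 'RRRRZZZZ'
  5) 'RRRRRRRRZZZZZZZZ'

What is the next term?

RRRRRRRRRRRRRRRRZZZZZZZZZZZZZZZZ

Replace each of the 16 characters of RRRRRRRRZZZZZZZZ in place — RR RR RR RR RR RR RR RR ZZ ZZ ZZ ZZ ZZ ZZ ZZ ZZ — and concatenate.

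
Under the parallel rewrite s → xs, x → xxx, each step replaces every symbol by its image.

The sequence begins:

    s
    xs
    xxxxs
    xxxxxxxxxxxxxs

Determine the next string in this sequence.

Rewriting the 14 symbols of xxxxxxxxxxxxxs one by one yields xxx xxx xxx xxx xxx xxx xxx xxx xxx xxx xxx xxx xxx xs; concatenated:

xxxxxxxxxxxxxxxxxxxxxxxxxxxxxxxxxxxxxxxxs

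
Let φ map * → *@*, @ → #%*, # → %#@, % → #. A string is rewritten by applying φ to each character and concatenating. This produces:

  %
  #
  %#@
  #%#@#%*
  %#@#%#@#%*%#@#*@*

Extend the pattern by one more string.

Applying the rule to each of the 17 symbols of %#@#%#@#%*%#@#*@* gives the pieces # %#@ #%* %#@ # %#@ #%* %#@ # *@* # %#@ #%* %#@ *@* #%* *@*, which concatenate to the answer.

#%#@#%*%#@#%#@#%*%#@#*@*#%#@#%*%#@*@*#%**@*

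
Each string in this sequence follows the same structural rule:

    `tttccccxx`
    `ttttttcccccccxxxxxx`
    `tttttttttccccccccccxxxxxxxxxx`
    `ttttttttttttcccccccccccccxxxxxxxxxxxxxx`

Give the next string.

tttttttttttttttccccccccccccccccxxxxxxxxxxxxxxxxxx

Term n consists of 3n t's, followed by 3n+1 c's, followed by 4n-2 x's (n = 1, 2, …).
At n = 5 the blocks have lengths 15, 16, 18.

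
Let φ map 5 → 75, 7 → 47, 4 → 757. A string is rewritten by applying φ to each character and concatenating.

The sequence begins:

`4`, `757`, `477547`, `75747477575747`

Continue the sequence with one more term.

φ(75747477575747) expands symbol-by-symbol to 47 75 47 757 47 757 47 47 75 47 75 47 757 47; joining the 14 pieces gives the next term.

4775477574775747477547754775747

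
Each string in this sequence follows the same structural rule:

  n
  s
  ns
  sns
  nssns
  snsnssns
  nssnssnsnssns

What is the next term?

snsnssnsnssnssnsnssns

From term 3 onward, concatenate the second-to-last term with the last: n·s = ns, s·ns = sns, …
Continuing: snsnssns · nssnssnsnssns gives term 8.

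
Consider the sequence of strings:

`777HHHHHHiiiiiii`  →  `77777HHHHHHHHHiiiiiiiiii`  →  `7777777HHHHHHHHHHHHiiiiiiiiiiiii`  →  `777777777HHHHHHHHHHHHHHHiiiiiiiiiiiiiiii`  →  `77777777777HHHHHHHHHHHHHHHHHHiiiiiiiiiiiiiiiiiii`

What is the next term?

Each string has the form 7^{2n-1} H^{3n} i^{3n+1}, where the shown terms are n = 2, 3, 4, 5, 6.
At n = 7 the blocks have lengths 13, 21, 22.

7777777777777HHHHHHHHHHHHHHHHHHHHHiiiiiiiiiiiiiiiiiiiiii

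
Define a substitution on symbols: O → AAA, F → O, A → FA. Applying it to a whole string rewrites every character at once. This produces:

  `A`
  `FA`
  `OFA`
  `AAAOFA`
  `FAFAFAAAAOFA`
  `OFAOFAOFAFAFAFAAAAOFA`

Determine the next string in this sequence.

AAAOFAAAAOFAAAAOFAOFAOFAOFAFAFAFAAAAOFA

Replace each of the 21 characters of OFAOFAOFAFAFAFAAAAOFA in place — AAA O FA AAA O FA AAA O FA O FA O FA O FA FA FA FA AAA O FA — and concatenate.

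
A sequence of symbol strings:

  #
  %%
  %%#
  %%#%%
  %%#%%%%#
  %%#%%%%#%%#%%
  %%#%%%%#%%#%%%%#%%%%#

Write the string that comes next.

From term 3 onward, concatenate the last term with the second-to-last: %%·# = %%#, %%#·%% = %%#%%, …
The next term joins %%#%%%%#%%#%%%%#%%%%# and %%#%%%%#%%#%%.

%%#%%%%#%%#%%%%#%%%%#%%#%%%%#%%#%%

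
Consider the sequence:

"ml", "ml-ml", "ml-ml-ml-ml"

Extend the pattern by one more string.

s(k+1) = s(k)·-·s(k) — each term doubles the last with '-' between the halves.
Doubling ml-ml-ml-ml with '-' between the halves:

ml-ml-ml-ml-ml-ml-ml-ml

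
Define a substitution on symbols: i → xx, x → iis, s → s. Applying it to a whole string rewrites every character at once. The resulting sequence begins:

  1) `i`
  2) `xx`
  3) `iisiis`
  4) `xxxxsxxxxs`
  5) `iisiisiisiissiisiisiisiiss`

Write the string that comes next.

Rewriting the 26 symbols of iisiisiisiissiisiisiisiiss one by one yields xx xx s xx xx s xx xx s xx xx s s xx xx s xx xx s xx xx s xx xx s s; concatenated:

xxxxsxxxxsxxxxsxxxxssxxxxsxxxxsxxxxsxxxxss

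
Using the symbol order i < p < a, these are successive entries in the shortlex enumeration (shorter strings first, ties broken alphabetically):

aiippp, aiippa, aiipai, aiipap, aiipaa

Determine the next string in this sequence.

aiiaii

Find the rightmost character of aiipaa below a, bump it to the next letter, and reset everything to its right to i.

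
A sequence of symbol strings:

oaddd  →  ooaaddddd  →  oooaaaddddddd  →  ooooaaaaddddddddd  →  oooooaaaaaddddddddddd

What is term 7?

Each string has the form o^{n} a^{n} d^{2n+1} (n = 1, 2, …).
For term 7, n = 7, so the run lengths are 7, 7, 15.

oooooooaaaaaaaddddddddddddddd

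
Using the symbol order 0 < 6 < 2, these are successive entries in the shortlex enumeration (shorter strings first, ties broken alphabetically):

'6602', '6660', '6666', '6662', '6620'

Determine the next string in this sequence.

The successor of 6620 increments the rightmost position that isn't already 2 and resets every position after it to 0.

6626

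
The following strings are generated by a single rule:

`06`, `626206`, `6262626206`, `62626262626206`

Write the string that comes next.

Each term is the previous one with 6262 prepended.
Applying this once more to 62626262626206:

626262626262626206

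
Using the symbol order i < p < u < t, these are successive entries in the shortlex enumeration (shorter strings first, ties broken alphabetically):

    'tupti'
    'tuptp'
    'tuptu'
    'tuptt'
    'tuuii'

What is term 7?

Advancing 2 positions from tuuii through tuuii → tuuip reaches term 7.

tuuiu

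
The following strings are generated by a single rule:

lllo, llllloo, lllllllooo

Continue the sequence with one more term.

Term n consists of 2n+1 l's, followed by n o's (n = 1, 2, …).
Setting n = 4 gives 9, 4 characters in each block.

llllllllloooo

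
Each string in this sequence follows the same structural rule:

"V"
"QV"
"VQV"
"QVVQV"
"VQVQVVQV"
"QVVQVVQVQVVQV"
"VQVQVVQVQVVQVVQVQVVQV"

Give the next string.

QVVQVVQVQVVQVVQVQVVQVQVVQVVQVQVVQV

From term 3 onward, concatenate the second-to-last term with the last: V·QV = VQV, QV·VQV = QVVQV, …
The next term joins QVVQVVQVQVVQV and VQVQVVQVQVVQVVQVQVVQV.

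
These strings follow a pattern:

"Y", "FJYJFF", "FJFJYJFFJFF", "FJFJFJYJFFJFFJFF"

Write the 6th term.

s(k+1) = FJ·s(k)·JFF, so each term gains FJ as a prefix and JFF as a suffix.
From FJFJFJYJFFJFFJFF, 2 further steps: FJFJFJYJFFJFFJFF → FJFJFJFJYJFFJFFJFFJFF → (answer).

FJFJFJFJFJYJFFJFFJFFJFFJFF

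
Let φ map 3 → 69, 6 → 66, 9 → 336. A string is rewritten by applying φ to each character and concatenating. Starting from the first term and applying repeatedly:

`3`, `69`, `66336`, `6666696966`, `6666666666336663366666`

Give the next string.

66666666666666666666696966666669696666666666

Applying the rule to each of the 22 symbols of 6666666666336663366666 gives the pieces 66 66 66 66 66 66 66 66 66 66 69 69 66 66 66 69 69 66 66 66 66 66, which concatenate to the answer.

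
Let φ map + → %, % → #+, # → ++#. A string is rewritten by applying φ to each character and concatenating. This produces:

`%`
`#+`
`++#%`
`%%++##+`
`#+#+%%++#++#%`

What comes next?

Replace each of the 13 characters of #+#+%%++#++#% in place — ++# % ++# % #+ #+ % % ++# % % ++# #+ — and concatenate.

++#%++#%#+#+%%++#%%++##+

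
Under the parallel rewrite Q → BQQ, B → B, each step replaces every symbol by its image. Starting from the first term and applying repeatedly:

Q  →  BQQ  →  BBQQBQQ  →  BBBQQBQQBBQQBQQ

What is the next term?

Rewriting the 15 symbols of BBBQQBQQBBQQBQQ one by one yields B B B BQQ BQQ B BQQ BQQ B B BQQ BQQ B BQQ BQQ; concatenated:

BBBBQQBQQBBQQBQQBBBQQBQQBBQQBQQ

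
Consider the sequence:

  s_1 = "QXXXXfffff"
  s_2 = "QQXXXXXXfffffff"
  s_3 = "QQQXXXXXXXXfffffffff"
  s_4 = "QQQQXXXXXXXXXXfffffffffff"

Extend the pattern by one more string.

Term n consists of n-1 Q's, followed by 2n X's, followed by 2n+1 f's, where the shown terms are n = 2, 3, 4, 5.
Setting n = 6 gives 5, 12, 13 characters in each block.

QQQQQXXXXXXXXXXXXfffffffffffff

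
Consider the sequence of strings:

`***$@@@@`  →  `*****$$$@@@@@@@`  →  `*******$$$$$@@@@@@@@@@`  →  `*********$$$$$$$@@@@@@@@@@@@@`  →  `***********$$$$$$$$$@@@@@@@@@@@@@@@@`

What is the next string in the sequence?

*************$$$$$$$$$$$@@@@@@@@@@@@@@@@@@@

Each string has the form *^{2n+1} $^{2n-1} @^{3n+1} (n = 1, 2, …).
Setting n = 6 gives 13, 11, 19 characters in each block.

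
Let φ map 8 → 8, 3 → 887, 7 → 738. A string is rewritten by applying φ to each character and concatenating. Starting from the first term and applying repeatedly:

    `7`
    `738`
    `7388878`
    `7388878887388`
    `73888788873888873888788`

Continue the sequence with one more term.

φ(73888788873888873888788) expands symbol-by-symbol to 738 887 8 8 8 738 8 8 8 738 887 8 8 8 8 738 887 8 8 8 738 8 8; joining the 23 pieces gives the next term.

738887888738888738887888873888788873888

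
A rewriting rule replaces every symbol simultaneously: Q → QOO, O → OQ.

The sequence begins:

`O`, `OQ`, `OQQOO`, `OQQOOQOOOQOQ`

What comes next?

Expanding OQQOOQOOOQOQ: O→OQ, Q→QOO, Q→QOO, O→OQ, O→OQ, Q→QOO, O→OQ, O→OQ, O→OQ, Q→QOO, O→OQ, Q→QOO. Concatenated: OQ QOO QOO OQ OQ QOO OQ OQ OQ QOO OQ QOO.

OQQOOQOOOQOQQOOOQOQOQQOOOQQOO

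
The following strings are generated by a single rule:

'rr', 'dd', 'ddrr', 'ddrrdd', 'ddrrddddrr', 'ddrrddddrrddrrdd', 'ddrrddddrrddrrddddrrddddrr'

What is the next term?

ddrrddddrrddrrddddrrddddrrddrrddddrrddrrdd

From term 3 onward, concatenate the last term with the second-to-last: dd·rr = ddrr, ddrr·dd = ddrrdd, …
So term 8 is ddrrddddrrddrrddddrrddddrr·ddrrddddrrddrrdd.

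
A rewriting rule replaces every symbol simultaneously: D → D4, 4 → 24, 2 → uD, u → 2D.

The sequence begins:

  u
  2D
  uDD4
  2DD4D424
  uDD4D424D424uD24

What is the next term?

φ(uDD4D424D424uD24) expands symbol-by-symbol to 2D D4 D4 24 D4 24 uD 24 D4 24 uD 24 2D D4 uD 24; joining the 16 pieces gives the next term.

2DD4D424D424uD24D424uD242DD4uD24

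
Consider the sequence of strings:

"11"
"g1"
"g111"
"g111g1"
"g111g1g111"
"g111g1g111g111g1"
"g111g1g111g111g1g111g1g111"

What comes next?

g111g1g111g111g1g111g1g111g111g1g111g111g1

From term 3 onward, concatenate the last term with the second-to-last: g1·11 = g111, g111·g1 = g111g1, …
So term 8 is g111g1g111g111g1g111g1g111·g111g1g111g111g1.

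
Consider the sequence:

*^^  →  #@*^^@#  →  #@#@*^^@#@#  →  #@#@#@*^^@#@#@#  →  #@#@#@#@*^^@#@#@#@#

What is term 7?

#@#@#@#@#@#@*^^@#@#@#@#@#@#

Each term wraps the previous one in #@ on the left and @# on the right.
From #@#@#@#@*^^@#@#@#@#, 2 further steps: #@#@#@#@*^^@#@#@#@# → #@#@#@#@#@*^^@#@#@#@#@# → (answer).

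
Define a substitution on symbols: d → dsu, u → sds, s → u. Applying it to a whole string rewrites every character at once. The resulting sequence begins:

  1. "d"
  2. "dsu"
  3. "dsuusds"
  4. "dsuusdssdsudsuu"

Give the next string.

φ(dsuusdssdsudsuu) expands symbol-by-symbol to dsu u sds sds u dsu u u dsu u sds dsu u sds sds; joining the 15 pieces gives the next term.

dsuusdssdsudsuuudsuusdsdsuusdssds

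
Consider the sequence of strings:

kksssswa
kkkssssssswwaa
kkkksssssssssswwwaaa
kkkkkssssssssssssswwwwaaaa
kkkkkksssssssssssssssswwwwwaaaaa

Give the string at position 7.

kkkkkkkksssssssssssssssssssssswwwwwwwaaaaaaa

Reading off run lengths: k runs 2, 3, 4, 5, 6; s runs 4, 7, 10, 13, 16; w runs 1, 2, 3, 4, 5; a runs 1, 2, 3, 4, 5 — each is linear in n (n = 1, 2, …).
Setting n = 7 gives 8, 22, 7, 7 characters in each block.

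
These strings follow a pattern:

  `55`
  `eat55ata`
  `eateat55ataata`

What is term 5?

Every step adds eat to the front and ata to the end of the previous string.
From eateat55ataata, 2 further steps: eateat55ataata → eateateat55ataataata → (answer).

eateateateat55ataataataata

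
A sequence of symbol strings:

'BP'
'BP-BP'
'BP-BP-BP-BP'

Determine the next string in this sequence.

s(k+1) = s(k)·-·s(k) — each term doubles the last with '-' between the halves.
Doubling BP-BP-BP-BP with '-' between the halves:

BP-BP-BP-BP-BP-BP-BP-BP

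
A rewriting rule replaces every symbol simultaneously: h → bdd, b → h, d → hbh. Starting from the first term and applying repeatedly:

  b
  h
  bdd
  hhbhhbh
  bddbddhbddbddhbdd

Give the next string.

hhbhhbhhhbhhbhbddhhbhhbhhhbhhbhbddhhbhhbh

φ(bddbddhbddbddhbdd) expands symbol-by-symbol to h hbh hbh h hbh hbh bdd h hbh hbh h hbh hbh bdd h hbh hbh; joining the 17 pieces gives the next term.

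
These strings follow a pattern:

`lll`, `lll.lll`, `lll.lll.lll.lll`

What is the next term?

lll.lll.lll.lll.lll.lll.lll.lll

Each string is two copies of the previous one joined by '.'.
So the next term is two copies of lll.lll.lll.lll with '.' between the halves.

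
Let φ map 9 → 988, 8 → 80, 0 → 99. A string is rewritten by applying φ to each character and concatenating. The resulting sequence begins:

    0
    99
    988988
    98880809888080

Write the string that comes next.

Rewriting the 14 symbols of 98880809888080 one by one yields 988 80 80 80 99 80 99 988 80 80 80 99 80 99; concatenated:

988808080998099988808080998099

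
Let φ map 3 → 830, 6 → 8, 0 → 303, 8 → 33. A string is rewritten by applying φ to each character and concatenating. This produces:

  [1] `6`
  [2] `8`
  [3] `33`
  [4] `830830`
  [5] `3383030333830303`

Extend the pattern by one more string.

Rewriting the 16 symbols of 3383030333830303 one by one yields 830 830 33 830 303 830 303 830 830 830 33 830 303 830 303 830; concatenated:

8308303383030383030383083083033830303830303830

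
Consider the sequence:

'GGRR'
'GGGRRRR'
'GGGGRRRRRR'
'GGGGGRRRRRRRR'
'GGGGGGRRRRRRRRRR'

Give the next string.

GGGGGGGRRRRRRRRRRRR

Reading off run lengths: G runs 2, 3, 4, 5, 6; R runs 2, 4, 6, 8, 10 — each is linear in n (n = 1, 2, …).
For the next term, n = 6, so the run lengths are 7, 12.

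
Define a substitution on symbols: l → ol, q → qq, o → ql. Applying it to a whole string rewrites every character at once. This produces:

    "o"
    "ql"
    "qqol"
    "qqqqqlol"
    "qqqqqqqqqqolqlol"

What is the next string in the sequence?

Applying the rule to each of the 16 symbols of qqqqqqqqqqolqlol gives the pieces qq qq qq qq qq qq qq qq qq qq ql ol qq ol ql ol, which concatenate to the answer.

qqqqqqqqqqqqqqqqqqqqqlolqqolqlol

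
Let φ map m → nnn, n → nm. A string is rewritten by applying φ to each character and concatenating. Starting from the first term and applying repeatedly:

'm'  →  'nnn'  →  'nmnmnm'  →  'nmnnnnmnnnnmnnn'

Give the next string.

nmnnnnmnmnmnmnnnnmnmnmnmnnnnmnmnm

Replace each of the 15 characters of nmnnnnmnnnnmnnn in place — nm nnn nm nm nm nm nnn nm nm nm nm nnn nm nm nm — and concatenate.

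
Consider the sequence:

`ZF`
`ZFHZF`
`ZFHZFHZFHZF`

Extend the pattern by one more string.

s(k+1) = s(k)·H·s(k) — each term doubles the last with 'H' between the halves.
Doubling ZFHZFHZFHZF with 'H' between the halves:

ZFHZFHZFHZFHZFHZFHZFHZF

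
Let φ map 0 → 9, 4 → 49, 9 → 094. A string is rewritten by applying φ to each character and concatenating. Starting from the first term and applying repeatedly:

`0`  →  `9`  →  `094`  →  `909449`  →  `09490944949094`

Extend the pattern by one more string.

9094490949094494909449094909449

Replace each of the 14 characters of 09490944949094 in place — 9 094 49 094 9 094 49 49 094 49 094 9 094 49 — and concatenate.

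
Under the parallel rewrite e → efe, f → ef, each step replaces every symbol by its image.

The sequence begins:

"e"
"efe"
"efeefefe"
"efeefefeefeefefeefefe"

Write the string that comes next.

efeefefeefeefefeefefeefeefefeefeefefeefefeefeefefeefefe

φ(efeefefeefeefefeefefe) expands symbol-by-symbol to efe ef efe efe ef efe ef efe efe ef efe efe ef efe ef efe efe ef efe ef efe; joining the 21 pieces gives the next term.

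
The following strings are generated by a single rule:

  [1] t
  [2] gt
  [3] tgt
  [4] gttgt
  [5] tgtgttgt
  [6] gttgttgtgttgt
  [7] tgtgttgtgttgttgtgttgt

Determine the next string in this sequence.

Each term (from the third on) is the two preceding terms concatenated in order: term 3 = t·gt = tgt.
The next term joins gttgttgtgttgt and tgtgttgtgttgttgtgttgt.

gttgttgtgttgttgtgttgtgttgttgtgttgt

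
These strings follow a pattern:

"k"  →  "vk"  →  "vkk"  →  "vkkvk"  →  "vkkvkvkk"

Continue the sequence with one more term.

vkkvkvkkvkkvk

This is a Fibonacci-style word recurrence s(k) = s(k−1)·s(k−2): e.g. vk·k = vkk.
So term 6 is vkkvkvkk·vkkvk.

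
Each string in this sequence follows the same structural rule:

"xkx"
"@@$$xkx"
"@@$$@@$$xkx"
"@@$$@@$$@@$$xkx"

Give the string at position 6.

The strings grow by a fixed prefix @@$$ each time.
From @@$$@@$$@@$$xkx, 2 further steps: @@$$@@$$@@$$xkx → @@$$@@$$@@$$@@$$xkx → (answer).

@@$$@@$$@@$$@@$$@@$$xkx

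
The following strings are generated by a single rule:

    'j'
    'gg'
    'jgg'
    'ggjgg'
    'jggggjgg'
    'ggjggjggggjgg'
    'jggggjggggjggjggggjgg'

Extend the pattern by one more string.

From term 3 onward, concatenate the second-to-last term with the last: j·gg = jgg, gg·jgg = ggjgg, …
So term 8 is ggjggjggggjgg·jggggjggggjggjggggjgg.

ggjggjggggjggjggggjggggjggjggggjgg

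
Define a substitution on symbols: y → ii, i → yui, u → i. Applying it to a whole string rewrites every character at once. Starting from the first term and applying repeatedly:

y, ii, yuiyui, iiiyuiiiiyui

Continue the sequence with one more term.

yuiyuiyuiiiiyuiyuiyuiyuiiiiyui

Expanding iiiyuiiiiyui: i→yui, i→yui, i→yui, y→ii, u→i, i→yui, i→yui, i→yui, i→yui, y→ii, u→i, i→yui. Concatenated: yui yui yui ii i yui yui yui yui ii i yui.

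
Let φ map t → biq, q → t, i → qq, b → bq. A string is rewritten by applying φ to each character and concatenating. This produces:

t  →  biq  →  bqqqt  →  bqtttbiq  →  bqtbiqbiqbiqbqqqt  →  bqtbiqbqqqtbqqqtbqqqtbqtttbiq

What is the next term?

Applying the rule to each of the 29 symbols of bqtbiqbqqqtbqqqtbqqqtbqtttbiq gives the pieces bq t biq bq qq t bq t t t biq bq t t t biq bq t t t biq bq t biq biq biq bq qq t, which concatenate to the answer.

bqtbiqbqqqtbqtttbiqbqtttbiqbqtttbiqbqtbiqbiqbiqbqqqt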